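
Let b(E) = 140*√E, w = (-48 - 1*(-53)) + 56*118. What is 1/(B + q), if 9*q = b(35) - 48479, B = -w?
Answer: -4959/59502296 - 45*√35/416516072 ≈ -8.3980e-5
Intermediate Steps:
w = 6613 (w = (-48 + 53) + 6608 = 5 + 6608 = 6613)
B = -6613 (B = -1*6613 = -6613)
q = -48479/9 + 140*√35/9 (q = (140*√35 - 48479)/9 = (-48479 + 140*√35)/9 = -48479/9 + 140*√35/9 ≈ -5294.5)
1/(B + q) = 1/(-6613 + (-48479/9 + 140*√35/9)) = 1/(-107996/9 + 140*√35/9)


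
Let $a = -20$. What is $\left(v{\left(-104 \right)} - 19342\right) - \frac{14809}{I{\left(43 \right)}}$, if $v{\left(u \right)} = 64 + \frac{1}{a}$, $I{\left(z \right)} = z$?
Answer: $- \frac{16875303}{860} \approx -19622.0$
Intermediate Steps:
$v{\left(u \right)} = \frac{1279}{20}$ ($v{\left(u \right)} = 64 + \frac{1}{-20} = 64 - \frac{1}{20} = \frac{1279}{20}$)
$\left(v{\left(-104 \right)} - 19342\right) - \frac{14809}{I{\left(43 \right)}} = \left(\frac{1279}{20} - 19342\right) - \frac{14809}{43} = - \frac{385561}{20} - \frac{14809}{43} = - \frac{16875303}{860}$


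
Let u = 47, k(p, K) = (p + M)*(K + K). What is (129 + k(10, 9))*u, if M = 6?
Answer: 19599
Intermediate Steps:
k(p, K) = 2*K*(6 + p) (k(p, K) = (p + 6)*(K + K) = (6 + p)*(2*K) = 2*K*(6 + p))
(129 + k(10, 9))*u = (129 + 2*9*(6 + 10))*47 = (129 + 2*9*16)*47 = (129 + 288)*47 = 417*47 = 19599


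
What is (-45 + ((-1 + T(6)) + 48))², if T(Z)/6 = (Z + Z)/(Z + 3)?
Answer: 100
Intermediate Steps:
T(Z) = 12*Z/(3 + Z) (T(Z) = 6*((Z + Z)/(Z + 3)) = 6*((2*Z)/(3 + Z)) = 6*(2*Z/(3 + Z)) = 12*Z/(3 + Z))
(-45 + ((-1 + T(6)) + 48))² = (-45 + ((-1 + 12*6/(3 + 6)) + 48))² = (-45 + ((-1 + 12*6/9) + 48))² = (-45 + ((-1 + 12*6*(⅑)) + 48))² = (-45 + ((-1 + 8) + 48))² = (-45 + (7 + 48))² = (-45 + 55)² = 10² = 100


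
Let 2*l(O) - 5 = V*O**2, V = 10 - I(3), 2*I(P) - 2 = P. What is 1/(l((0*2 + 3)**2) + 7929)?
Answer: 4/32941 ≈ 0.00012143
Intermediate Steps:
I(P) = 1 + P/2
V = 15/2 (V = 10 - (1 + (1/2)*3) = 10 - (1 + 3/2) = 10 - 1*5/2 = 10 - 5/2 = 15/2 ≈ 7.5000)
l(O) = 5/2 + 15*O**2/4 (l(O) = 5/2 + (15*O**2/2)/2 = 5/2 + 15*O**2/4)
1/(l((0*2 + 3)**2) + 7929) = 1/((5/2 + 15*((0*2 + 3)**2)**2/4) + 7929) = 1/((5/2 + 15*((0 + 3)**2)**2/4) + 7929) = 1/((5/2 + 15*(3**2)**2/4) + 7929) = 1/((5/2 + (15/4)*9**2) + 7929) = 1/((5/2 + (15/4)*81) + 7929) = 1/((5/2 + 1215/4) + 7929) = 1/(1225/4 + 7929) = 1/(32941/4) = 4/32941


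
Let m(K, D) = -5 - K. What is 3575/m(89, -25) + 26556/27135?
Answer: -31503787/850230 ≈ -37.053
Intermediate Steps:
3575/m(89, -25) + 26556/27135 = 3575/(-5 - 1*89) + 26556/27135 = 3575/(-5 - 89) + 26556*(1/27135) = 3575/(-94) + 8852/9045 = 3575*(-1/94) + 8852/9045 = -3575/94 + 8852/9045 = -31503787/850230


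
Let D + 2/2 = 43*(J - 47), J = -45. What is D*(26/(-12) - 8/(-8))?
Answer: 9233/2 ≈ 4616.5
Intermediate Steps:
D = -3957 (D = -1 + 43*(-45 - 47) = -1 + 43*(-92) = -1 - 3956 = -3957)
D*(26/(-12) - 8/(-8)) = -3957*(26/(-12) - 8/(-8)) = -3957*(26*(-1/12) - 8*(-⅛)) = -3957*(-13/6 + 1) = -3957*(-7/6) = 9233/2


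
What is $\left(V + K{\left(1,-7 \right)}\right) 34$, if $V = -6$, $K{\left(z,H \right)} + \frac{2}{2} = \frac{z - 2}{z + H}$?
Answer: $- \frac{697}{3} \approx -232.33$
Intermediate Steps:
$K{\left(z,H \right)} = -1 + \frac{-2 + z}{H + z}$ ($K{\left(z,H \right)} = -1 + \frac{z - 2}{z + H} = -1 + \frac{-2 + z}{H + z}$)
$\left(V + K{\left(1,-7 \right)}\right) 34 = \left(-6 + \frac{-2 - -7}{-7 + 1}\right) 34 = \left(-6 + \frac{-2 + 7}{-6}\right) 34 = \left(-6 - \frac{5}{6}\right) 34 = \left(- \frac{41}{6}\right) 34 = - \frac{697}{3}$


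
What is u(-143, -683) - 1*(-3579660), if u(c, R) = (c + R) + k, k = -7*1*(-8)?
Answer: 3578890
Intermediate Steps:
k = 56 (k = -7*(-8) = 56)
u(c, R) = 56 + R + c (u(c, R) = (c + R) + 56 = (R + c) + 56 = 56 + R + c)
u(-143, -683) - 1*(-3579660) = (56 - 683 - 143) - 1*(-3579660) = -770 + 3579660 = 3578890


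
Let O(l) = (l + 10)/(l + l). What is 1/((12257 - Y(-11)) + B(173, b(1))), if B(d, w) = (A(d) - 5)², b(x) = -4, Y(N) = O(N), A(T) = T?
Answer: 22/890581 ≈ 2.4703e-5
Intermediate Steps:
O(l) = (10 + l)/(2*l) (O(l) = (10 + l)/((2*l)) = (10 + l)*(1/(2*l)) = (10 + l)/(2*l))
Y(N) = (10 + N)/(2*N)
B(d, w) = (-5 + d)² (B(d, w) = (d - 5)² = (-5 + d)²)
1/((12257 - Y(-11)) + B(173, b(1))) = 1/((12257 - (10 - 11)/(2*(-11))) + (-5 + 173)²) = 1/((12257 - (-1)*(-1)/(2*11)) + 168²) = 1/((12257 - 1*1/22) + 28224) = 1/((12257 - 1/22) + 28224) = 1/(269653/22 + 28224) = 1/(890581/22) = 22/890581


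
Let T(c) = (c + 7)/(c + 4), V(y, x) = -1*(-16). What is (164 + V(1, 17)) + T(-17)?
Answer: 2350/13 ≈ 180.77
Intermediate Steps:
V(y, x) = 16
T(c) = (7 + c)/(4 + c)
(164 + V(1, 17)) + T(-17) = (164 + 16) + (7 - 17)/(4 - 17) = 180 - 10/(-13) = 180 - 1/13*(-10) = 180 + 10/13 = 2350/13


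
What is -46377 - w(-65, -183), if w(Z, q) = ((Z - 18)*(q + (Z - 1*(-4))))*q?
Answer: 3659739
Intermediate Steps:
w(Z, q) = q*(-18 + Z)*(4 + Z + q) (w(Z, q) = ((-18 + Z)*(q + (Z + 4)))*q = ((-18 + Z)*(q + (4 + Z)))*q = ((-18 + Z)*(4 + Z + q))*q = q*(-18 + Z)*(4 + Z + q))
-46377 - w(-65, -183) = -46377 - (-183)*(-72 + (-65)² - 18*(-183) - 14*(-65) - 65*(-183)) = -46377 - (-183)*(-72 + 4225 + 3294 + 910 + 11895) = -46377 - (-183)*20252 = -46377 - 1*(-3706116) = -46377 + 3706116 = 3659739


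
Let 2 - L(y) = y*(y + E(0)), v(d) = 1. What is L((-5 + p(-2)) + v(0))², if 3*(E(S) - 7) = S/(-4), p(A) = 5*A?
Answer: 9216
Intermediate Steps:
E(S) = 7 - S/12 (E(S) = 7 + (S/(-4))/3 = 7 + (S*(-¼))/3 = 7 + (-S/4)/3 = 7 - S/12)
L(y) = 2 - y*(7 + y) (L(y) = 2 - y*(y + (7 - 1/12*0)) = 2 - y*(y + (7 + 0)) = 2 - y*(y + 7) = 2 - y*(7 + y))
L((-5 + p(-2)) + v(0))² = (2 - ((-5 + 5*(-2)) + 1)² - 7*((-5 + 5*(-2)) + 1))² = (2 - ((-5 - 10) + 1)² - 7*((-5 - 10) + 1))² = (2 - (-15 + 1)² - 7*(-15 + 1))² = (2 - 1*(-14)² - 7*(-14))² = (2 - 1*196 + 98)² = (2 - 196 + 98)² = (-96)² = 9216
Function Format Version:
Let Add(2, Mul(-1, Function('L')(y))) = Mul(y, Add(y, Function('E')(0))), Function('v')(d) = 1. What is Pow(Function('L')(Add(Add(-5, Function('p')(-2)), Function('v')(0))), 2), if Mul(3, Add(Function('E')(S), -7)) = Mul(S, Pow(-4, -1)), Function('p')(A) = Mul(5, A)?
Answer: 9216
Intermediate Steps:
Function('E')(S) = Add(7, Mul(Rational(-1, 12), S)) (Function('E')(S) = Add(7, Mul(Rational(1, 3), Mul(S, Pow(-4, -1)))) = Add(7, Mul(Rational(1, 3), Mul(S, Rational(-1, 4)))) = Add(7, Mul(Rational(1, 3), Mul(Rational(-1, 4), S))) = Add(7, Mul(Rational(-1, 12), S)))
Function('L')(y) = Add(2, Mul(-1, y, Add(7, y))) (Function('L')(y) = Add(2, Mul(-1, Mul(y, Add(y, Add(7, Mul(Rational(-1, 12), 0)))))) = Add(2, Mul(-1, Mul(y, Add(y, Add(7, 0))))) = Add(2, Mul(-1, Mul(y, Add(y, 7)))) = Add(2, Mul(-1, Mul(y, Add(7, y)))) = Add(2, Mul(-1, y, Add(7, y))))
Pow(Function('L')(Add(Add(-5, Function('p')(-2)), Function('v')(0))), 2) = Pow(Add(2, Mul(-1, Pow(Add(Add(-5, Mul(5, -2)), 1), 2)), Mul(-7, Add(Add(-5, Mul(5, -2)), 1))), 2) = Pow(Add(2, Mul(-1, Pow(Add(Add(-5, -10), 1), 2)), Mul(-7, Add(Add(-5, -10), 1))), 2) = Pow(Add(2, Mul(-1, Pow(Add(-15, 1), 2)), Mul(-7, Add(-15, 1))), 2) = Pow(Add(2, Mul(-1, Pow(-14, 2)), Mul(-7, -14)), 2) = Pow(Add(2, Mul(-1, 196), 98), 2) = Pow(Add(2, -196, 98), 2) = Pow(-96, 2) = 9216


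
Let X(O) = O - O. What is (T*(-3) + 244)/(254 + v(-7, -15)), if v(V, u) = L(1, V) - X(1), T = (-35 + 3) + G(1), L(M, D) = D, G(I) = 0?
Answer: 340/247 ≈ 1.3765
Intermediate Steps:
X(O) = 0
T = -32 (T = (-35 + 3) + 0 = -32 + 0 = -32)
v(V, u) = V (v(V, u) = V - 1*0 = V + 0 = V)
(T*(-3) + 244)/(254 + v(-7, -15)) = (-32*(-3) + 244)/(254 - 7) = (96 + 244)/247 = 340*(1/247) = 340/247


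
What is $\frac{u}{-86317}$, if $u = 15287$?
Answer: $- \frac{15287}{86317} \approx -0.1771$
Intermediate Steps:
$\frac{u}{-86317} = \frac{15287}{-86317} = 15287 \left(- \frac{1}{86317}\right) = - \frac{15287}{86317}$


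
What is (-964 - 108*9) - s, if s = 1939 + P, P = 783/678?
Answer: -876011/226 ≈ -3876.2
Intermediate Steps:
P = 261/226 (P = 783*(1/678) = 261/226 ≈ 1.1549)
s = 438475/226 (s = 1939 + 261/226 = 438475/226 ≈ 1940.2)
(-964 - 108*9) - s = (-964 - 108*9) - 1*438475/226 = (-964 - 972) - 438475/226 = -1936 - 438475/226 = -876011/226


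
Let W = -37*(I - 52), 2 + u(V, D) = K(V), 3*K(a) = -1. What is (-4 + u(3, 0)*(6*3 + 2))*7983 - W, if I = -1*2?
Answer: -406470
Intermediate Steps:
I = -2
K(a) = -1/3 (K(a) = (1/3)*(-1) = -1/3)
u(V, D) = -7/3 (u(V, D) = -2 - 1/3 = -7/3)
W = 1998 (W = -37*(-2 - 52) = -37*(-54) = 1998)
(-4 + u(3, 0)*(6*3 + 2))*7983 - W = (-4 - 7*(6*3 + 2)/3)*7983 - 1*1998 = (-4 - 7*(18 + 2)/3)*7983 - 1998 = (-4 - 7/3*20)*7983 - 1998 = (-4 - 140/3)*7983 - 1998 = -152/3*7983 - 1998 = -404472 - 1998 = -406470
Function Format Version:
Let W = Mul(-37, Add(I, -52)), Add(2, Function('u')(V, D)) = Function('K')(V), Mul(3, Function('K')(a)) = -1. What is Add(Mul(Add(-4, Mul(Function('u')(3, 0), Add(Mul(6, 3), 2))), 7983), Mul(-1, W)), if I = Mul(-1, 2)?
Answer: -406470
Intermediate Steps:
I = -2
Function('K')(a) = Rational(-1, 3) (Function('K')(a) = Mul(Rational(1, 3), -1) = Rational(-1, 3))
Function('u')(V, D) = Rational(-7, 3) (Function('u')(V, D) = Add(-2, Rational(-1, 3)) = Rational(-7, 3))
W = 1998 (W = Mul(-37, Add(-2, -52)) = Mul(-37, -54) = 1998)
Add(Mul(Add(-4, Mul(Function('u')(3, 0), Add(Mul(6, 3), 2))), 7983), Mul(-1, W)) = Add(Mul(Add(-4, Mul(Rational(-7, 3), Add(Mul(6, 3), 2))), 7983), Mul(-1, 1998)) = Add(Mul(Add(-4, Mul(Rational(-7, 3), Add(18, 2))), 7983), -1998) = Add(Mul(Add(-4, Mul(Rational(-7, 3), 20)), 7983), -1998) = Add(Mul(Add(-4, Rational(-140, 3)), 7983), -1998) = Add(Mul(Rational(-152, 3), 7983), -1998) = Add(-404472, -1998) = -406470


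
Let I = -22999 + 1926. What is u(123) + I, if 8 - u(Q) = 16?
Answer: -21081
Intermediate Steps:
u(Q) = -8 (u(Q) = 8 - 1*16 = 8 - 16 = -8)
I = -21073
u(123) + I = -8 - 21073 = -21081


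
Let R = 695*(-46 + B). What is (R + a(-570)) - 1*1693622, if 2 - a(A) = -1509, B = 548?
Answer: -1343221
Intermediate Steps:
a(A) = 1511 (a(A) = 2 - 1*(-1509) = 2 + 1509 = 1511)
R = 348890 (R = 695*(-46 + 548) = 695*502 = 348890)
(R + a(-570)) - 1*1693622 = (348890 + 1511) - 1*1693622 = 350401 - 1693622 = -1343221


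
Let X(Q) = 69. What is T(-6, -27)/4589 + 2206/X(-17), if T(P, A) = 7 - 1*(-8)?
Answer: 10124369/316641 ≈ 31.974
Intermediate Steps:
T(P, A) = 15 (T(P, A) = 7 + 8 = 15)
T(-6, -27)/4589 + 2206/X(-17) = 15/4589 + 2206/69 = 10124369/316641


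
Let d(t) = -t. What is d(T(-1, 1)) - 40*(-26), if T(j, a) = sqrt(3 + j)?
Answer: 1040 - sqrt(2) ≈ 1038.6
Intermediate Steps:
d(T(-1, 1)) - 40*(-26) = -sqrt(3 - 1) - 40*(-26) = -sqrt(2) + 1040 = 1040 - sqrt(2)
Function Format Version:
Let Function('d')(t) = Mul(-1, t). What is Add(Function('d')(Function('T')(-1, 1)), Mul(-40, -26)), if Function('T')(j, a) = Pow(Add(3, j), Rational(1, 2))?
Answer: Add(1040, Mul(-1, Pow(2, Rational(1, 2)))) ≈ 1038.6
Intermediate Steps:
Add(Function('d')(Function('T')(-1, 1)), Mul(-40, -26)) = Add(Mul(-1, Pow(Add(3, -1), Rational(1, 2))), Mul(-40, -26)) = Add(Mul(-1, Pow(2, Rational(1, 2))), 1040) = Add(1040, Mul(-1, Pow(2, Rational(1, 2))))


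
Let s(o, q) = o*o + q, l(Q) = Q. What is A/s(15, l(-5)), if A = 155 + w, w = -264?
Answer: -109/220 ≈ -0.49545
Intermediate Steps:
A = -109 (A = 155 - 264 = -109)
s(o, q) = q + o**2 (s(o, q) = o**2 + q = q + o**2)
A/s(15, l(-5)) = -109/(-5 + 15**2) = -109/(-5 + 225) = -109/220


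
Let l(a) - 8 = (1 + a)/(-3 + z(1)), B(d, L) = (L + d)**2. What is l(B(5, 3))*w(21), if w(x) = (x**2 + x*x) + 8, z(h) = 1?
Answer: -21805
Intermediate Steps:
w(x) = 8 + 2*x**2 (w(x) = (x**2 + x**2) + 8 = 2*x**2 + 8 = 8 + 2*x**2)
l(a) = 15/2 - a/2 (l(a) = 8 + (1 + a)/(-3 + 1) = 8 + (1 + a)/(-2) = 8 + (1 + a)*(-1/2) = 8 + (-1/2 - a/2) = 15/2 - a/2)
l(B(5, 3))*w(21) = (15/2 - (3 + 5)**2/2)*(8 + 2*21**2) = (15/2 - 1/2*8**2)*(8 + 2*441) = (15/2 - 1/2*64)*(8 + 882) = (15/2 - 32)*890 = -49/2*890 = -21805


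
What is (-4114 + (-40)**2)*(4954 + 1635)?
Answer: -16564746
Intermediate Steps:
(-4114 + (-40)**2)*(4954 + 1635) = (-4114 + 1600)*6589 = -2514*6589 = -16564746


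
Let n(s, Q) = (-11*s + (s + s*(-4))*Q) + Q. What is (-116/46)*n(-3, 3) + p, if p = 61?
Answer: -2251/23 ≈ -97.870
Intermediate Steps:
n(s, Q) = Q - 11*s - 3*Q*s (n(s, Q) = (-11*s + (s - 4*s)*Q) + Q = (-11*s + (-3*s)*Q) + Q = (-11*s - 3*Q*s) + Q = Q - 11*s - 3*Q*s)
(-116/46)*n(-3, 3) + p = (-116/46)*(3 - 11*(-3) - 3*3*(-3)) + 61 = (-116*1/46)*(3 + 33 + 27) + 61 = -58/23*63 + 61 = -3654/23 + 61 = -2251/23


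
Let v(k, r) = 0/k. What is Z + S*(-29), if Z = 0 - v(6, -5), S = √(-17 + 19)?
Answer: -29*√2 ≈ -41.012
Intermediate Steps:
v(k, r) = 0
S = √2 ≈ 1.4142
Z = 0 (Z = 0 - 1*0 = 0 + 0 = 0)
Z + S*(-29) = 0 + √2*(-29) = 0 - 29*√2 = -29*√2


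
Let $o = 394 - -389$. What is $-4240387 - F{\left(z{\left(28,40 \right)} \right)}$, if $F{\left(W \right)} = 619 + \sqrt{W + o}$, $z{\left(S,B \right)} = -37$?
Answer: $-4241006 - \sqrt{746} \approx -4.241 \cdot 10^{6}$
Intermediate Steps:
$o = 783$ ($o = 394 + 389 = 783$)
$F{\left(W \right)} = 619 + \sqrt{783 + W}$ ($F{\left(W \right)} = 619 + \sqrt{W + 783} = 619 + \sqrt{783 + W}$)
$-4240387 - F{\left(z{\left(28,40 \right)} \right)} = -4240387 - \left(619 + \sqrt{783 - 37}\right) = -4240387 - \left(619 + \sqrt{746}\right) = -4241006 - \sqrt{746}$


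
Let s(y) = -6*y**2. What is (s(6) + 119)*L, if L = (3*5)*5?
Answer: -7275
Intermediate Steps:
L = 75 (L = 15*5 = 75)
(s(6) + 119)*L = (-6*6**2 + 119)*75 = (-6*36 + 119)*75 = (-216 + 119)*75 = -97*75 = -7275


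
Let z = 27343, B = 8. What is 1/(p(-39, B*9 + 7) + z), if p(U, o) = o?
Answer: 1/27422 ≈ 3.6467e-5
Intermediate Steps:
1/(p(-39, B*9 + 7) + z) = 1/((8*9 + 7) + 27343) = 1/((72 + 7) + 27343) = 1/(79 + 27343) = 1/27422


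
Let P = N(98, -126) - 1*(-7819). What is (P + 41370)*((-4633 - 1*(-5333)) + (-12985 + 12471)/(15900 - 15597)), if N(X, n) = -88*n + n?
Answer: 12727109486/303 ≈ 4.2004e+7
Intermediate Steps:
N(X, n) = -87*n
P = 18781 (P = -87*(-126) - 1*(-7819) = 10962 + 7819 = 18781)
(P + 41370)*((-4633 - 1*(-5333)) + (-12985 + 12471)/(15900 - 15597)) = (18781 + 41370)*((-4633 - 1*(-5333)) + (-12985 + 12471)/(15900 - 15597)) = 60151*((-4633 + 5333) - 514/303) = 60151*(700 - 514*1/303) = 60151*(700 - 514/303) = 60151*(211586/303) = 12727109486/303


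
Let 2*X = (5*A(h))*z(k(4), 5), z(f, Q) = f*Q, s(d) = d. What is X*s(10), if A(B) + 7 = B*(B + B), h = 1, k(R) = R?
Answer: -2500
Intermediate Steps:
z(f, Q) = Q*f
A(B) = -7 + 2*B² (A(B) = -7 + B*(B + B) = -7 + B*(2*B) = -7 + 2*B²)
X = -250 (X = ((5*(-7 + 2*1²))*(5*4))/2 = ((5*(-7 + 2*1))*20)/2 = ((5*(-7 + 2))*20)/2 = ((5*(-5))*20)/2 = (-25*20)/2 = (½)*(-500) = -250)
X*s(10) = -250*10 = -2500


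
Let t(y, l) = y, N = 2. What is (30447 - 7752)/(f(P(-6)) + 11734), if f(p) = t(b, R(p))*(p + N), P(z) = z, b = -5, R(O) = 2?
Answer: 7565/3918 ≈ 1.9308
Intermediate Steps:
f(p) = -10 - 5*p (f(p) = -5*(p + 2) = -5*(2 + p) = -10 - 5*p)
(30447 - 7752)/(f(P(-6)) + 11734) = (30447 - 7752)/((-10 - 5*(-6)) + 11734) = 22695/((-10 + 30) + 11734) = 22695/(20 + 11734) = 22695/11754 = 22695*(1/11754) = 7565/3918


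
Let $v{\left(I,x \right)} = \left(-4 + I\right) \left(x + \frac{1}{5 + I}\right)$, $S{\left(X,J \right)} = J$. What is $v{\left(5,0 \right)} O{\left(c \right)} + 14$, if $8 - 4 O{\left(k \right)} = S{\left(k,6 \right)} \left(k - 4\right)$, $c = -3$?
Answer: $\frac{61}{4} \approx 15.25$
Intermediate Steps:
$O{\left(k \right)} = 8 - \frac{3 k}{2}$ ($O{\left(k \right)} = 2 - \frac{6 \left(k - 4\right)}{4} = 2 - \frac{6 \left(-4 + k\right)}{4} = 2 - \frac{-24 + 6 k}{4} = 2 - \left(-6 + \frac{3 k}{2}\right) = 8 - \frac{3 k}{2}$)
$v{\left(5,0 \right)} O{\left(c \right)} + 14 = \frac{-4 + 5 - 0 + 5 \cdot 0 + 0 \cdot 5^{2}}{5 + 5} \left(8 - - \frac{9}{2}\right) + 14 = \frac{-4 + 5 + 0 + 0 + 0 \cdot 25}{10} \left(8 + \frac{9}{2}\right) + 14 = \frac{-4 + 5 + 0 + 0 + 0}{10} \cdot \frac{25}{2} + 14 = \frac{1}{10} \cdot 1 \cdot \frac{25}{2} + 14 = \frac{1}{10} \cdot \frac{25}{2} + 14 = \frac{5}{4} + 14 = \frac{61}{4}$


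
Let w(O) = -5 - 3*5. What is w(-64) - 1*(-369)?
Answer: 349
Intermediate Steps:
w(O) = -20 (w(O) = -5 - 15 = -20)
w(-64) - 1*(-369) = -20 - 1*(-369) = -20 + 369 = 349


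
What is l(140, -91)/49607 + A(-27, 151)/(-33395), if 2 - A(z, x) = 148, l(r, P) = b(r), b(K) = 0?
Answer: 146/33395 ≈ 0.0043719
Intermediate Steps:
l(r, P) = 0
A(z, x) = -146 (A(z, x) = 2 - 1*148 = 2 - 148 = -146)
l(140, -91)/49607 + A(-27, 151)/(-33395) = 0/49607 - 146/(-33395) = 0*(1/49607) - 146*(-1/33395) = 0 + 146/33395 = 146/33395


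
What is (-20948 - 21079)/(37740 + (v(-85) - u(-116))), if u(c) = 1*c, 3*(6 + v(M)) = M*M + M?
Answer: -14009/13410 ≈ -1.0447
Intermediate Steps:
v(M) = -6 + M/3 + M**2/3 (v(M) = -6 + (M*M + M)/3 = -6 + (M**2 + M)/3 = -6 + (M + M**2)/3 = -6 + (M/3 + M**2/3) = -6 + M/3 + M**2/3)
u(c) = c
(-20948 - 21079)/(37740 + (v(-85) - u(-116))) = (-20948 - 21079)/(37740 + ((-6 + (1/3)*(-85) + (1/3)*(-85)**2) - 1*(-116))) = -42027/(37740 + ((-6 - 85/3 + (1/3)*7225) + 116)) = -42027/(37740 + ((-6 - 85/3 + 7225/3) + 116)) = -42027/(37740 + (2374 + 116)) = -42027/(37740 + 2490) = -42027/40230 = -42027*1/40230 = -14009/13410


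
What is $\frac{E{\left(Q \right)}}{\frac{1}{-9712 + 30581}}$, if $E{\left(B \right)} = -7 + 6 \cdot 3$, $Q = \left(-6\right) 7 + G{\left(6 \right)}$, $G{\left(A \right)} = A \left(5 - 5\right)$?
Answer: $229559$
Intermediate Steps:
$G{\left(A \right)} = 0$ ($G{\left(A \right)} = A 0 = 0$)
$Q = -42$ ($Q = \left(-6\right) 7 + 0 = -42 + 0 = -42$)
$E{\left(B \right)} = 11$ ($E{\left(B \right)} = -7 + 18 = 11$)
$\frac{E{\left(Q \right)}}{\frac{1}{-9712 + 30581}} = \frac{11}{\frac{1}{-9712 + 30581}} = \frac{11}{\frac{1}{20869}} = 11 \frac{1}{\frac{1}{20869}} = 11 \cdot 20869 = 229559$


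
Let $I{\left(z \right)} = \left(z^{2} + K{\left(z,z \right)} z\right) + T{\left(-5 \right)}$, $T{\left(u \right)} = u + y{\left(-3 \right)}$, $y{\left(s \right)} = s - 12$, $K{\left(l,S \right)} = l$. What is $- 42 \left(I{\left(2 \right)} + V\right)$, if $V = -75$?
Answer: $3654$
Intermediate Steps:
$y{\left(s \right)} = -12 + s$ ($y{\left(s \right)} = s - 12 = -12 + s$)
$T{\left(u \right)} = -15 + u$ ($T{\left(u \right)} = u - 15 = -15 + u$)
$I{\left(z \right)} = -20 + 2 z^{2}$ ($I{\left(z \right)} = \left(z^{2} + z z\right) - 20 = \left(z^{2} + z^{2}\right) - 20 = 2 z^{2} - 20 = -20 + 2 z^{2}$)
$- 42 \left(I{\left(2 \right)} + V\right) = - 42 \left(\left(-20 + 2 \cdot 2^{2}\right) - 75\right) = - 42 \left(\left(-20 + 2 \cdot 4\right) - 75\right) = - 42 \left(\left(-20 + 8\right) - 75\right) = - 42 \left(-12 - 75\right) = \left(-42\right) \left(-87\right) = 3654$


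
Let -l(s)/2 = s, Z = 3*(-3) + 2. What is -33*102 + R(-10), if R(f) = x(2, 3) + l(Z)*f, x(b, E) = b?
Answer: -3504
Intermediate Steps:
Z = -7 (Z = -9 + 2 = -7)
l(s) = -2*s
R(f) = 2 + 14*f (R(f) = 2 + (-2*(-7))*f = 2 + 14*f)
-33*102 + R(-10) = -33*102 + (2 + 14*(-10)) = -3366 + (2 - 140) = -3366 - 138 = -3504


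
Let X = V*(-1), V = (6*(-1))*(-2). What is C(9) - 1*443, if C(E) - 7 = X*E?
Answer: -544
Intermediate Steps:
V = 12 (V = -6*(-2) = 12)
X = -12 (X = 12*(-1) = -12)
C(E) = 7 - 12*E
C(9) - 1*443 = (7 - 12*9) - 1*443 = (7 - 108) - 443 = -101 - 443 = -544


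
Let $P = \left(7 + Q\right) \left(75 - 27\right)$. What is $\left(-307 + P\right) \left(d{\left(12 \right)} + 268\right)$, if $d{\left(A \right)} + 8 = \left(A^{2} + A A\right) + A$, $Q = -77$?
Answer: $-2053520$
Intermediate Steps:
$d{\left(A \right)} = -8 + A + 2 A^{2}$ ($d{\left(A \right)} = -8 + \left(\left(A^{2} + A A\right) + A\right) = -8 + \left(\left(A^{2} + A^{2}\right) + A\right) = -8 + \left(2 A^{2} + A\right) = -8 + \left(A + 2 A^{2}\right) = -8 + A + 2 A^{2}$)
$P = -3360$ ($P = \left(7 - 77\right) \left(75 - 27\right) = \left(-70\right) 48 = -3360$)
$\left(-307 + P\right) \left(d{\left(12 \right)} + 268\right) = \left(-307 - 3360\right) \left(\left(-8 + 12 + 2 \cdot 12^{2}\right) + 268\right) = - 3667 \left(\left(-8 + 12 + 2 \cdot 144\right) + 268\right) = - 3667 \left(\left(-8 + 12 + 288\right) + 268\right) = - 3667 \left(292 + 268\right) = \left(-3667\right) 560 = -2053520$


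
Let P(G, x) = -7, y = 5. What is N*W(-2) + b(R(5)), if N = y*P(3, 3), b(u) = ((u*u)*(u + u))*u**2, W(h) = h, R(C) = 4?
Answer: 2118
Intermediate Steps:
b(u) = 2*u**5 (b(u) = (u**2*(2*u))*u**2 = (2*u**3)*u**2 = 2*u**5)
N = -35 (N = 5*(-7) = -35)
N*W(-2) + b(R(5)) = -35*(-2) + 2*4**5 = 70 + 2*1024 = 70 + 2048 = 2118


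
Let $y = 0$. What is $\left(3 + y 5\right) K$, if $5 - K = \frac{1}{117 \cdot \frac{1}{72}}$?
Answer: $\frac{171}{13} \approx 13.154$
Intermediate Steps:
$K = \frac{57}{13}$ ($K = 5 - \frac{1}{117 \cdot \frac{1}{72}} = 5 - \frac{1}{\frac{13}{8}} = 5 - \frac{8}{13} = \frac{57}{13} \approx 4.3846$)
$\left(3 + y 5\right) K = \left(3 + 0 \cdot 5\right) \frac{57}{13} = \left(3 + 0\right) \frac{57}{13} = 3 \cdot \frac{57}{13} = \frac{171}{13}$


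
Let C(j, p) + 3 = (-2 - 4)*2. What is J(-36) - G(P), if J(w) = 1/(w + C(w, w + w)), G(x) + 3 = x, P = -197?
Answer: 10199/51 ≈ 199.98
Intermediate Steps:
G(x) = -3 + x
C(j, p) = -15 (C(j, p) = -3 + (-2 - 4)*2 = -3 - 6*2 = -3 - 12 = -15)
J(w) = 1/(-15 + w) (J(w) = 1/(w - 15) = 1/(-15 + w))
J(-36) - G(P) = 1/(-15 - 36) - (-3 - 197) = 1/(-51) - 1*(-200) = -1/51 + 200 = 10199/51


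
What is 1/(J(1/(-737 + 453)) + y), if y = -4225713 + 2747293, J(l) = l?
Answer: -284/419871281 ≈ -6.7640e-7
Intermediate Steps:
y = -1478420
1/(J(1/(-737 + 453)) + y) = 1/(1/(-737 + 453) - 1478420) = 1/(1/(-284) - 1478420) = 1/(-1/284 - 1478420) = 1/(-419871281/284) = -284/419871281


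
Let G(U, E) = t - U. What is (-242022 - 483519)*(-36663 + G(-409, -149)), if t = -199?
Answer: 26448146073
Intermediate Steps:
G(U, E) = -199 - U
(-242022 - 483519)*(-36663 + G(-409, -149)) = (-242022 - 483519)*(-36663 + (-199 - 1*(-409))) = -725541*(-36663 + (-199 + 409)) = -725541*(-36663 + 210) = -725541*(-36453) = 26448146073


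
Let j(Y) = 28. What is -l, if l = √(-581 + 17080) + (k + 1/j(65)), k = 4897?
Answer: -137117/28 - √16499 ≈ -5025.5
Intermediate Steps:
l = 137117/28 + √16499 (l = √(-581 + 17080) + (4897 + 1/28) = √16499 + (4897 + 1/28) = √16499 + 137117/28 = 137117/28 + √16499 ≈ 5025.5)
-l = -(137117/28 + √16499) = -137117/28 - √16499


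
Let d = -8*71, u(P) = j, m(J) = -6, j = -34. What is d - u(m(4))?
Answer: -534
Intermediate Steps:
u(P) = -34
d = -568
d - u(m(4)) = -568 - 1*(-34) = -568 + 34 = -534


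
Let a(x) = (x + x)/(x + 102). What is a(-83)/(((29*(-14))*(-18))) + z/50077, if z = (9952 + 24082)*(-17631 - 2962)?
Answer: -48658060615403/3476645802 ≈ -13996.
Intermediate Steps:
a(x) = 2*x/(102 + x) (a(x) = (2*x)/(102 + x) = 2*x/(102 + x))
z = -700862162 (z = 34034*(-20593) = -700862162)
a(-83)/(((29*(-14))*(-18))) + z/50077 = (2*(-83)/(102 - 83))/(((29*(-14))*(-18))) - 700862162/50077 = (2*(-83)/19)/((-406*(-18))) - 700862162*1/50077 = (2*(-83)*(1/19))/7308 - 700862162/50077 = -166/19*1/7308 - 700862162/50077 = -83/69426 - 700862162/50077 = -48658060615403/3476645802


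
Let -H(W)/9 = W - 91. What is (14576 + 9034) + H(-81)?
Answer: 25158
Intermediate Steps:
H(W) = 819 - 9*W (H(W) = -9*(W - 91) = -9*(-91 + W) = 819 - 9*W)
(14576 + 9034) + H(-81) = (14576 + 9034) + (819 - 9*(-81)) = 23610 + (819 + 729) = 23610 + 1548 = 25158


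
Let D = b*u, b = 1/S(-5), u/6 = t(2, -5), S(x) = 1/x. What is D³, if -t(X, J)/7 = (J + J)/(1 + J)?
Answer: 144703125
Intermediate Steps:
t(X, J) = -14*J/(1 + J) (t(X, J) = -7*(J + J)/(1 + J) = -7*2*J/(1 + J) = -14*J/(1 + J))
u = -105 (u = 6*(-14*(-5)/(1 - 5)) = 6*(-14*(-5)/(-4)) = 6*(-14*(-5)*(-¼)) = 6*(-35/2) = -105)
b = -5 (b = 1/(1/(-5)) = 1/(-⅕) = -5)
D = 525 (D = -5*(-105) = 525)
D³ = 525³ = 144703125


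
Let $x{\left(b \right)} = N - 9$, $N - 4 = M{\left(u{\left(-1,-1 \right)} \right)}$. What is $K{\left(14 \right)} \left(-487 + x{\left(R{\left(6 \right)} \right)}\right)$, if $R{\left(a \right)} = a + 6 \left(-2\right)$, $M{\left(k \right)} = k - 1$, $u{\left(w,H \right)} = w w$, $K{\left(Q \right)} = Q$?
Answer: $-6888$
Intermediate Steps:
$u{\left(w,H \right)} = w^{2}$
$M{\left(k \right)} = -1 + k$
$N = 4$ ($N = 4 - \left(1 - \left(-1\right)^{2}\right) = 4 + \left(-1 + 1\right) = 4 + 0 = 4$)
$R{\left(a \right)} = -12 + a$ ($R{\left(a \right)} = a - 12 = -12 + a$)
$x{\left(b \right)} = -5$ ($x{\left(b \right)} = 4 - 9 = -5$)
$K{\left(14 \right)} \left(-487 + x{\left(R{\left(6 \right)} \right)}\right) = 14 \left(-487 - 5\right) = 14 \left(-492\right) = -6888$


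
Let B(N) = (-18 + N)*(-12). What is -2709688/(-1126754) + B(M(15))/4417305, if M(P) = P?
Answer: 1994926485664/829536012995 ≈ 2.4049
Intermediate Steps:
B(N) = 216 - 12*N
-2709688/(-1126754) + B(M(15))/4417305 = -2709688/(-1126754) + (216 - 12*15)/4417305 = -2709688*(-1/1126754) + (216 - 180)*(1/4417305) = 1354844/563377 + 36*(1/4417305) = 1354844/563377 + 12/1472435 = 1994926485664/829536012995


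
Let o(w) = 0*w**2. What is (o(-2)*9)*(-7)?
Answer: 0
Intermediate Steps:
o(w) = 0
(o(-2)*9)*(-7) = (0*9)*(-7) = 0*(-7) = 0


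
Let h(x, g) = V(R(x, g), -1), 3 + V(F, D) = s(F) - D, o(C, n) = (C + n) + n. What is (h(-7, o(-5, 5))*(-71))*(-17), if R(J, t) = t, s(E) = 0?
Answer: -2414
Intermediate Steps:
o(C, n) = C + 2*n
V(F, D) = -3 - D (V(F, D) = -3 + (0 - D) = -3 - D)
h(x, g) = -2 (h(x, g) = -3 - 1*(-1) = -3 + 1 = -2)
(h(-7, o(-5, 5))*(-71))*(-17) = -2*(-71)*(-17) = 142*(-17) = -2414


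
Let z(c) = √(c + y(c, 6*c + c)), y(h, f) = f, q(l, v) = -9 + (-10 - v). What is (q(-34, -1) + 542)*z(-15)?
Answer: 1048*I*√30 ≈ 5740.1*I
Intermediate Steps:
q(l, v) = -19 - v
z(c) = 2*√2*√c (z(c) = √(c + (6*c + c)) = √(c + 7*c) = √(8*c) = 2*√2*√c)
(q(-34, -1) + 542)*z(-15) = ((-19 - 1*(-1)) + 542)*(2*√2*√(-15)) = ((-19 + 1) + 542)*(2*√2*(I*√15)) = (-18 + 542)*(2*I*√30) = 524*(2*I*√30) = 1048*I*√30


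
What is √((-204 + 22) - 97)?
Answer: 3*I*√31 ≈ 16.703*I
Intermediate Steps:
√((-204 + 22) - 97) = √(-182 - 97) = √(-279) = 3*I*√31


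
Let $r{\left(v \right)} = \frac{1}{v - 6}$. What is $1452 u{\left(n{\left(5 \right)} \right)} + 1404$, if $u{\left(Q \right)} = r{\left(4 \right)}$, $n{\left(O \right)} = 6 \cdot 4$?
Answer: $678$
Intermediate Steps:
$r{\left(v \right)} = \frac{1}{-6 + v}$
$n{\left(O \right)} = 24$
$u{\left(Q \right)} = - \frac{1}{2}$ ($u{\left(Q \right)} = \frac{1}{-6 + 4} = \frac{1}{-2} = - \frac{1}{2}$)
$1452 u{\left(n{\left(5 \right)} \right)} + 1404 = 1452 \left(- \frac{1}{2}\right) + 1404 = -726 + 1404 = 678$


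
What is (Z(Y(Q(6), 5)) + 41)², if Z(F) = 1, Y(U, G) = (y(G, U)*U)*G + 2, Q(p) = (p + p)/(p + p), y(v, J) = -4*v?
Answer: 1764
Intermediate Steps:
Q(p) = 1 (Q(p) = (2*p)/((2*p)) = (2*p)*(1/(2*p)) = 1)
Y(U, G) = 2 - 4*U*G² (Y(U, G) = ((-4*G)*U)*G + 2 = (-4*G*U)*G + 2 = -4*U*G² + 2 = 2 - 4*U*G²)
(Z(Y(Q(6), 5)) + 41)² = (1 + 41)² = 42² = 1764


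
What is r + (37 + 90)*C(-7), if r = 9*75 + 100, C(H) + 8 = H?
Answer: -1130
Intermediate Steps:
C(H) = -8 + H
r = 775 (r = 675 + 100 = 775)
r + (37 + 90)*C(-7) = 775 + (37 + 90)*(-8 - 7) = 775 + 127*(-15) = 775 - 1905 = -1130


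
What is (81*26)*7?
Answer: 14742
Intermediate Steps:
(81*26)*7 = 2106*7 = 14742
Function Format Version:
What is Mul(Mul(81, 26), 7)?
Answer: 14742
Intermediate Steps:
Mul(Mul(81, 26), 7) = Mul(2106, 7) = 14742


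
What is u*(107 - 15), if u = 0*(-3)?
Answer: 0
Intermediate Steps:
u = 0
u*(107 - 15) = 0*(107 - 15) = 0*92 = 0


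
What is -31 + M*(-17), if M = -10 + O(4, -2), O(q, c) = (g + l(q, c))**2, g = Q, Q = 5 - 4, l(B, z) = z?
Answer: 122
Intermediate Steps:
Q = 1
g = 1
O(q, c) = (1 + c)**2
M = -9 (M = -10 + (1 - 2)**2 = -10 + (-1)**2 = -10 + 1 = -9)
-31 + M*(-17) = -31 - 9*(-17) = -31 + 153 = 122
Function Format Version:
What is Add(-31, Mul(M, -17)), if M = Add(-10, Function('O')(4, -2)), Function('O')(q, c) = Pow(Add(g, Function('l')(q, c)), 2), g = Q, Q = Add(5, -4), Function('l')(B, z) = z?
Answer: 122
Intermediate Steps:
Q = 1
g = 1
Function('O')(q, c) = Pow(Add(1, c), 2)
M = -9 (M = Add(-10, Pow(Add(1, -2), 2)) = Add(-10, Pow(-1, 2)) = Add(-10, 1) = -9)
Add(-31, Mul(M, -17)) = Add(-31, Mul(-9, -17)) = Add(-31, 153) = 122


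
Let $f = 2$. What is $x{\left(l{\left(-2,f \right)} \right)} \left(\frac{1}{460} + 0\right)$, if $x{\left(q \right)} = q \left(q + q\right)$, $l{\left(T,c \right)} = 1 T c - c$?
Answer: $\frac{18}{115} \approx 0.15652$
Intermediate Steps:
$l{\left(T,c \right)} = - c + T c$ ($l{\left(T,c \right)} = T c - c = - c + T c$)
$x{\left(q \right)} = 2 q^{2}$ ($x{\left(q \right)} = q 2 q = 2 q^{2}$)
$x{\left(l{\left(-2,f \right)} \right)} \left(\frac{1}{460} + 0\right) = 2 \left(2 \left(-1 - 2\right)\right)^{2} \left(\frac{1}{460} + 0\right) = 2 \left(2 \left(-3\right)\right)^{2} \left(\frac{1}{460} + 0\right) = 2 \left(-6\right)^{2} \cdot \frac{1}{460} = 2 \cdot 36 \cdot \frac{1}{460} = 72 \cdot \frac{1}{460} = \frac{18}{115}$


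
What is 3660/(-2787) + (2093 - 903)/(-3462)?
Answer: -2664575/1608099 ≈ -1.6570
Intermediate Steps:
3660/(-2787) + (2093 - 903)/(-3462) = 3660*(-1/2787) + 1190*(-1/3462) = -1220/929 - 595/1731 = -2664575/1608099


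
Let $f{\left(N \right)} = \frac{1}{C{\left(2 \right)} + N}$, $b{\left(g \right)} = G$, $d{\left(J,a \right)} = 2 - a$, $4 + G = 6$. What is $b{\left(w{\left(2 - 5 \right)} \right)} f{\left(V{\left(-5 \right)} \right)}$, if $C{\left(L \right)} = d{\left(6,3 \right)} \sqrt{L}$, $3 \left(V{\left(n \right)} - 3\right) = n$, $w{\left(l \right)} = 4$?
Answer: $-12 - 9 \sqrt{2} \approx -24.728$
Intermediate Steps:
$G = 2$ ($G = -4 + 6 = 2$)
$V{\left(n \right)} = 3 + \frac{n}{3}$
$b{\left(g \right)} = 2$
$C{\left(L \right)} = - \sqrt{L}$ ($C{\left(L \right)} = \left(2 - 3\right) \sqrt{L} = - \sqrt{L}$)
$f{\left(N \right)} = \frac{1}{N - \sqrt{2}}$ ($f{\left(N \right)} = \frac{1}{- \sqrt{2} + N} = \frac{1}{N - \sqrt{2}}$)
$b{\left(w{\left(2 - 5 \right)} \right)} f{\left(V{\left(-5 \right)} \right)} = \frac{2}{\left(3 + \frac{1}{3} \left(-5\right)\right) - \sqrt{2}} = \frac{2}{\left(3 - \frac{5}{3}\right) - \sqrt{2}} = \frac{2}{\frac{4}{3} - \sqrt{2}}$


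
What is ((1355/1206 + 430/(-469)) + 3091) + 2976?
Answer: 51219359/8442 ≈ 6067.2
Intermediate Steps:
((1355/1206 + 430/(-469)) + 3091) + 2976 = ((1355*(1/1206) + 430*(-1/469)) + 3091) + 2976 = ((1355/1206 - 430/469) + 3091) + 2976 = (1745/8442 + 3091) + 2976 = 26095967/8442 + 2976 = 51219359/8442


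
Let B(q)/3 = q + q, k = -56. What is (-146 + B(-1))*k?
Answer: 8512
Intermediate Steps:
B(q) = 6*q (B(q) = 3*(q + q) = 3*(2*q) = 6*q)
(-146 + B(-1))*k = (-146 + 6*(-1))*(-56) = (-146 - 6)*(-56) = -152*(-56) = 8512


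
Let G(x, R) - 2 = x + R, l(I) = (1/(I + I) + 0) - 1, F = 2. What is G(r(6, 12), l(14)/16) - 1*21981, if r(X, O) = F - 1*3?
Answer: -9847067/448 ≈ -21980.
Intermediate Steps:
r(X, O) = -1 (r(X, O) = 2 - 1*3 = 2 - 3 = -1)
l(I) = -1 + 1/(2*I) (l(I) = (1/(2*I) + 0) - 1 = 1/(2*I) - 1 = -1 + 1/(2*I))
G(x, R) = 2 + R + x (G(x, R) = 2 + (x + R) = 2 + (R + x) = 2 + R + x)
G(r(6, 12), l(14)/16) - 1*21981 = (2 + ((½ - 1*14)/14)/16 - 1) - 1*21981 = (2 + ((½ - 14)/14)*(1/16) - 1) - 21981 = (2 + ((1/14)*(-27/2))*(1/16) - 1) - 21981 = (2 - 27/28*1/16 - 1) - 21981 = (2 - 27/448 - 1) - 21981 = 421/448 - 21981 = -9847067/448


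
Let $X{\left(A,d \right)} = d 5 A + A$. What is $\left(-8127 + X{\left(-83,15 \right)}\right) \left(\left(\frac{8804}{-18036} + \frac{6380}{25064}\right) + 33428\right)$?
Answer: $- \frac{13633104787228135}{28253394} \approx -4.8253 \cdot 10^{8}$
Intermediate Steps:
$X{\left(A,d \right)} = A + 5 A d$ ($X{\left(A,d \right)} = 5 A d + A = A + 5 A d$)
$\left(-8127 + X{\left(-83,15 \right)}\right) \left(\left(\frac{8804}{-18036} + \frac{6380}{25064}\right) + 33428\right) = \left(-8127 - 83 \left(1 + 5 \cdot 15\right)\right) \left(\left(\frac{8804}{-18036} + \frac{6380}{25064}\right) + 33428\right) = \left(-8127 - 83 \left(1 + 75\right)\right) \left(\left(8804 \left(- \frac{1}{18036}\right) + 6380 \cdot \frac{1}{25064}\right) + 33428\right) = \left(-8127 - 6308\right) \left(\left(- \frac{2201}{4509} + \frac{1595}{6266}\right) + 33428\right) = \left(-8127 - 6308\right) \left(- \frac{6599611}{28253394} + 33428\right) = \left(-14435\right) \frac{944447855021}{28253394} = - \frac{13633104787228135}{28253394}$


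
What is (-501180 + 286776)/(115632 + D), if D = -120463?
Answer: 214404/4831 ≈ 44.381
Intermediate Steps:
(-501180 + 286776)/(115632 + D) = (-501180 + 286776)/(115632 - 120463) = -214404/(-4831) = -214404*(-1/4831) = 214404/4831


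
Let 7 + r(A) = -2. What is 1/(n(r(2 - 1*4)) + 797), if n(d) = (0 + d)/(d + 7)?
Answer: 2/1603 ≈ 0.0012477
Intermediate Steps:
r(A) = -9 (r(A) = -7 - 2 = -9)
n(d) = d/(7 + d)
1/(n(r(2 - 1*4)) + 797) = 1/(-9/(7 - 9) + 797) = 1/(-9/(-2) + 797) = 1/(-9*(-½) + 797) = 1/(9/2 + 797) = 1/(1603/2) = 2/1603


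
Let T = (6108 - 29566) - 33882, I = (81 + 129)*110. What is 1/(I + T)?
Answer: -1/34240 ≈ -2.9206e-5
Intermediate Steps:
I = 23100 (I = 210*110 = 23100)
T = -57340 (T = -23458 - 33882 = -57340)
1/(I + T) = 1/(23100 - 57340) = 1/(-34240) = -1/34240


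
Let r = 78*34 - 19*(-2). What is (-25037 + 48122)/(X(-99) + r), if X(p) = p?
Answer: 23085/2591 ≈ 8.9097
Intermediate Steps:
r = 2690 (r = 2652 + 38 = 2690)
(-25037 + 48122)/(X(-99) + r) = (-25037 + 48122)/(-99 + 2690) = 23085/2591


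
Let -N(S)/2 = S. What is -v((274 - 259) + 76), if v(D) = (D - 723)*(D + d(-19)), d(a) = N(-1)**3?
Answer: 62568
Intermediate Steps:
N(S) = -2*S
d(a) = 8 (d(a) = (-2*(-1))**3 = 2**3 = 8)
v(D) = (-723 + D)*(8 + D) (v(D) = (D - 723)*(D + 8) = (-723 + D)*(8 + D))
-v((274 - 259) + 76) = -(-5784 + ((274 - 259) + 76)**2 - 715*((274 - 259) + 76)) = -(-5784 + (15 + 76)**2 - 715*(15 + 76)) = -(-5784 + 91**2 - 715*91) = -(-5784 + 8281 - 65065) = -1*(-62568) = 62568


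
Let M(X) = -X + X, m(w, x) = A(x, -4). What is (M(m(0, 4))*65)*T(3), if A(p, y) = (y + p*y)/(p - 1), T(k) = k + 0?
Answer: 0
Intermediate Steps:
T(k) = k
A(p, y) = (y + p*y)/(-1 + p)
m(w, x) = -4*(1 + x)/(-1 + x)
M(X) = 0
(M(m(0, 4))*65)*T(3) = (0*65)*3 = 0*3 = 0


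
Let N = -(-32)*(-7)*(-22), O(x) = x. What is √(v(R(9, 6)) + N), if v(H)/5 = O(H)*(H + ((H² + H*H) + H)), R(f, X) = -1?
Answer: 8*√77 ≈ 70.200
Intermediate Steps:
v(H) = 5*H*(2*H + 2*H²) (v(H) = 5*(H*(H + ((H² + H*H) + H))) = 5*(H*(H + ((H² + H²) + H))) = 5*(H*(H + (2*H² + H))) = 5*(H*(H + (H + 2*H²))) = 5*(H*(2*H + 2*H²)) = 5*H*(2*H + 2*H²))
N = 4928 (N = -8*28*(-22) = -224*(-22) = 4928)
√(v(R(9, 6)) + N) = √(10*(-1)²*(1 - 1) + 4928) = √(10*1*0 + 4928) = √(0 + 4928) = √4928 = 8*√77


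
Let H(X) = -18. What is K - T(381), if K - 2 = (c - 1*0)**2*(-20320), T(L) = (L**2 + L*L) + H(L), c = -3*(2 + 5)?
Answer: -9251422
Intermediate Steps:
c = -21 (c = -3*7 = -21)
T(L) = -18 + 2*L**2 (T(L) = (L**2 + L*L) - 18 = (L**2 + L**2) - 18 = 2*L**2 - 18 = -18 + 2*L**2)
K = -8961118 (K = 2 + (-21 - 1*0)**2*(-20320) = 2 + (-21 + 0)**2*(-20320) = 2 + (-21)**2*(-20320) = 2 + 441*(-20320) = 2 - 8961120 = -8961118)
K - T(381) = -8961118 - (-18 + 2*381**2) = -8961118 - (-18 + 2*145161) = -8961118 - (-18 + 290322) = -8961118 - 1*290304 = -8961118 - 290304 = -9251422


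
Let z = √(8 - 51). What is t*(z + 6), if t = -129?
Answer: -774 - 129*I*√43 ≈ -774.0 - 845.91*I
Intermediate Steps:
z = I*√43 (z = √(-43) = I*√43 ≈ 6.5574*I)
t*(z + 6) = -129*(I*√43 + 6) = -129*(6 + I*√43) = -774 - 129*I*√43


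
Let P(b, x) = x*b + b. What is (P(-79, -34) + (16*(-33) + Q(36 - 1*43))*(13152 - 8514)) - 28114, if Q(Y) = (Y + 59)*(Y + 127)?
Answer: 26466749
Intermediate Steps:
P(b, x) = b + b*x (P(b, x) = b*x + b = b + b*x)
Q(Y) = (59 + Y)*(127 + Y)
(P(-79, -34) + (16*(-33) + Q(36 - 1*43))*(13152 - 8514)) - 28114 = (-79*(1 - 34) + (16*(-33) + (7493 + (36 - 1*43)² + 186*(36 - 1*43)))*(13152 - 8514)) - 28114 = (-79*(-33) + (-528 + (7493 + (36 - 43)² + 186*(36 - 43)))*4638) - 28114 = (2607 + (-528 + (7493 + (-7)² + 186*(-7)))*4638) - 28114 = (2607 + (-528 + (7493 + 49 - 1302))*4638) - 28114 = (2607 + (-528 + 6240)*4638) - 28114 = (2607 + 5712*4638) - 28114 = (2607 + 26492256) - 28114 = 26494863 - 28114 = 26466749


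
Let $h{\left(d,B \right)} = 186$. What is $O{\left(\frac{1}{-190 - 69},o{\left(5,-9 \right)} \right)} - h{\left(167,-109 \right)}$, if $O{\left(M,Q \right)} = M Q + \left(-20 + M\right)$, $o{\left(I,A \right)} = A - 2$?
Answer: $- \frac{53344}{259} \approx -205.96$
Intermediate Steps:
$o{\left(I,A \right)} = -2 + A$ ($o{\left(I,A \right)} = A - 2 = -2 + A$)
$O{\left(M,Q \right)} = -20 + M + M Q$
$O{\left(\frac{1}{-190 - 69},o{\left(5,-9 \right)} \right)} - h{\left(167,-109 \right)} = \left(-20 + \frac{1}{-190 - 69} + \frac{-2 - 9}{-190 - 69}\right) - 186 = \left(-20 + \frac{1}{-259} + \frac{1}{-259} \left(-11\right)\right) - 186 = \left(-20 - \frac{1}{259} - - \frac{11}{259}\right) - 186 = \left(-20 - \frac{1}{259} + \frac{11}{259}\right) - 186 = - \frac{5170}{259} - 186 = - \frac{53344}{259}$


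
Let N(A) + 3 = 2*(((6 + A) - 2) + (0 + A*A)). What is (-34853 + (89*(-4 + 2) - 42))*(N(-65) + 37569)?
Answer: -1609640262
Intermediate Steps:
N(A) = 5 + 2*A + 2*A² (N(A) = -3 + 2*(((6 + A) - 2) + (0 + A*A)) = -3 + 2*((4 + A) + (0 + A²)) = -3 + 2*((4 + A) + A²) = -3 + 2*(4 + A + A²) = -3 + (8 + 2*A + 2*A²) = 5 + 2*A + 2*A²)
(-34853 + (89*(-4 + 2) - 42))*(N(-65) + 37569) = (-34853 + (89*(-4 + 2) - 42))*((5 + 2*(-65) + 2*(-65)²) + 37569) = (-34853 + (89*(-2) - 42))*((5 - 130 + 2*4225) + 37569) = (-34853 + (-178 - 42))*((5 - 130 + 8450) + 37569) = (-34853 - 220)*(8325 + 37569) = -35073*45894 = -1609640262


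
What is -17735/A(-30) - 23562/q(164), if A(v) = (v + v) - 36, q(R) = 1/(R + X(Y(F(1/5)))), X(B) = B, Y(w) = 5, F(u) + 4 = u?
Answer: -382252153/96 ≈ -3.9818e+6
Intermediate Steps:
F(u) = -4 + u
q(R) = 1/(5 + R) (q(R) = 1/(R + 5) = 1/(5 + R))
A(v) = -36 + 2*v (A(v) = 2*v - 36 = -36 + 2*v)
-17735/A(-30) - 23562/q(164) = -17735/(-36 + 2*(-30)) - 23562/(1/(5 + 164)) = -17735/(-36 - 60) - 23562/(1/169) = -17735/(-96) - 23562/1/169 = -17735*(-1/96) - 23562*169 = 17735/96 - 3981978 = -382252153/96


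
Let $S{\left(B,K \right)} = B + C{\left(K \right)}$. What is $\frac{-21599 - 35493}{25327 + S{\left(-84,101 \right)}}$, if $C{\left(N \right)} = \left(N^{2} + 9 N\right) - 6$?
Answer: $- \frac{57092}{36347} \approx -1.5707$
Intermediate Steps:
$C{\left(N \right)} = -6 + N^{2} + 9 N$
$S{\left(B,K \right)} = -6 + B + K^{2} + 9 K$ ($S{\left(B,K \right)} = B + \left(-6 + K^{2} + 9 K\right) = -6 + B + K^{2} + 9 K$)
$\frac{-21599 - 35493}{25327 + S{\left(-84,101 \right)}} = \frac{-21599 - 35493}{25327 + \left(-6 - 84 + 101^{2} + 9 \cdot 101\right)} = - \frac{57092}{25327 + \left(-6 - 84 + 10201 + 909\right)} = - \frac{57092}{25327 + 11020} = - \frac{57092}{36347}$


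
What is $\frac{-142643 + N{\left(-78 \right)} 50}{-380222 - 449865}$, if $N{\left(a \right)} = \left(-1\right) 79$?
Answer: $\frac{146593}{830087} \approx 0.1766$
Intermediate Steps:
$N{\left(a \right)} = -79$
$\frac{-142643 + N{\left(-78 \right)} 50}{-380222 - 449865} = \frac{-142643 - 3950}{-380222 - 449865} = \frac{-142643 - 3950}{-830087} = \left(-146593\right) \left(- \frac{1}{830087}\right) = \frac{146593}{830087}$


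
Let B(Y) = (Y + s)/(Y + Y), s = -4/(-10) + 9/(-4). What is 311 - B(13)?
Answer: 161497/520 ≈ 310.57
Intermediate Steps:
s = -37/20 (s = -4*(-1/10) + 9*(-1/4) = 2/5 - 9/4 = -37/20 ≈ -1.8500)
B(Y) = (-37/20 + Y)/(2*Y) (B(Y) = (Y - 37/20)/(Y + Y) = (-37/20 + Y)/((2*Y)) = (-37/20 + Y)*(1/(2*Y)) = (-37/20 + Y)/(2*Y))
311 - B(13) = 311 - (-37 + 20*13)/(40*13) = 311 - (-37 + 260)/(40*13) = 311 - 223/(40*13) = 311 - 1*223/520 = 311 - 223/520 = 161497/520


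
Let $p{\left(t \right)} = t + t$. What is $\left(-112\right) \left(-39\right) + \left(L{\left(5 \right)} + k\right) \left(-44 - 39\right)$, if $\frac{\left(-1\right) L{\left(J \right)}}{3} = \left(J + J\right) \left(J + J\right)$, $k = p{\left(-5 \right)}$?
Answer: $30098$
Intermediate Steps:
$p{\left(t \right)} = 2 t$
$k = -10$ ($k = 2 \left(-5\right) = -10$)
$L{\left(J \right)} = - 12 J^{2}$ ($L{\left(J \right)} = - 3 \left(J + J\right) \left(J + J\right) = - 3 \cdot 2 J 2 J = - 3 \cdot 4 J^{2} = - 12 J^{2}$)
$\left(-112\right) \left(-39\right) + \left(L{\left(5 \right)} + k\right) \left(-44 - 39\right) = \left(-112\right) \left(-39\right) + \left(- 12 \cdot 5^{2} - 10\right) \left(-44 - 39\right) = 4368 + \left(\left(-12\right) 25 - 10\right) \left(-83\right) = 4368 + \left(-300 - 10\right) \left(-83\right) = 4368 - -25730 = 4368 + 25730 = 30098$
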